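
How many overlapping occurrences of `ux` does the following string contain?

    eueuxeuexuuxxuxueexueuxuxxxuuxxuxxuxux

Sliding a length-2 window over the 38 characters (37 positions):
  position 4–5: ux
  position 11–12: ux
  position 14–15: ux
  position 22–23: ux
  position 24–25: ux
  position 29–30: ux
  position 32–33: ux
  position 35–36: ux
  position 37–38: ux

9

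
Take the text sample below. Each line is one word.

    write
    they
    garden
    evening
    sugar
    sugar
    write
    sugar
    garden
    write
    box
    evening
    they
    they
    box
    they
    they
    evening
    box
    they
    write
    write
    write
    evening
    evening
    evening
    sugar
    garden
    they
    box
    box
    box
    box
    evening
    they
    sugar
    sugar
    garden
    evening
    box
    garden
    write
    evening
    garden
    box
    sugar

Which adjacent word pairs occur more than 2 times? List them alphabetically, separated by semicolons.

Bigram counts meeting the condition (more than 2 times):
  box box: 3
  sugar garden: 3

box box; sugar garden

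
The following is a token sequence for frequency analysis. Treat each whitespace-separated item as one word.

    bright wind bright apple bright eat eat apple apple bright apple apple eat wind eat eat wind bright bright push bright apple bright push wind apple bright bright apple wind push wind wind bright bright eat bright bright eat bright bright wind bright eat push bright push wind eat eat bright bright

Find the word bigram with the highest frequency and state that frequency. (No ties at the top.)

"bright bright", 6 times

Bigram frequencies (highest first):
  bright bright: 6
  wind bright: 4
  bright apple: 4
  apple bright: 4
  bright eat: 4
  eat eat: 3
  … (15 more, each ≤ 3)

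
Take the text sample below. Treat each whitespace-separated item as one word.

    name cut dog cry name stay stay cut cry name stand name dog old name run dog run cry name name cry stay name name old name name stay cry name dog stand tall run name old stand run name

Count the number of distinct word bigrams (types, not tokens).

29

40 tokens → 39 bigram windows in total.
Repeated bigrams (each contributes count−1 duplicates):
  cry name: 4
  name name: 3
  name dog: 2
  name old: 2
  name stay: 2
  old name: 2
  run name: 2
10 duplicate windows → 39 − 10 = 29 distinct.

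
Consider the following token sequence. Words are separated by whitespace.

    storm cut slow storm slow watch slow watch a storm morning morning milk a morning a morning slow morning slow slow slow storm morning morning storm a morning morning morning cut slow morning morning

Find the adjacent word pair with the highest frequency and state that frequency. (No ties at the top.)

Bigram frequencies (highest first):
  morning morning: 5
  a morning: 3
  cut slow: 2
  slow storm: 2
  slow watch: 2
  storm morning: 2
  … (14 more, each ≤ 2)

"morning morning", 5 times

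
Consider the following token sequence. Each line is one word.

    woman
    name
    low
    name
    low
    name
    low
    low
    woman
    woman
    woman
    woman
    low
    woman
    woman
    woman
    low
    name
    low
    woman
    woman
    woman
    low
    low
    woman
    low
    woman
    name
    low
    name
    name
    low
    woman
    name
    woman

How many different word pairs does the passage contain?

9

35 tokens → 34 bigram windows in total.
Repeated bigrams (each contributes count−1 duplicates):
  woman woman: 7
  low woman: 6
  name low: 6
  low name: 4
  woman low: 4
  woman name: 3
  low low: 2
25 duplicate windows → 34 − 25 = 9 distinct.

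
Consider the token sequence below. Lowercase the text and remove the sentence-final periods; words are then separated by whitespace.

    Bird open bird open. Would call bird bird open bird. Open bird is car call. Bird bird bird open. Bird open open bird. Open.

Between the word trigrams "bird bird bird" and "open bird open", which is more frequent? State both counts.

"bird bird bird": 1 occurrence
"open bird open": 4 occurrences

"open bird open" (4 vs 1)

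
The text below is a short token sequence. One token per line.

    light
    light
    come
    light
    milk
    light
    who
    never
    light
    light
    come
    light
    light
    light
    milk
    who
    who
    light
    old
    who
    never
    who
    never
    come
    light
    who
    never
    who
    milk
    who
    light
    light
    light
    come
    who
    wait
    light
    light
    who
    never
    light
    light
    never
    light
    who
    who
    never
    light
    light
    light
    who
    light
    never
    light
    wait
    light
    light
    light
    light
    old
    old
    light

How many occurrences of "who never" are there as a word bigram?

Scanning the 61 overlapping bigram windows for "who never":
  position 7–8: who never
  position 20–21: who never
  position 22–23: who never
  position 26–27: who never
  position 39–40: who never
  position 46–47: who never

6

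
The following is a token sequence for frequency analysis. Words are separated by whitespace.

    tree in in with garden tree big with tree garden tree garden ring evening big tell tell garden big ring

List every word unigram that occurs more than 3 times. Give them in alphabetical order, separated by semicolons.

garden; tree

Unigram counts meeting the condition (more than 3 times):
  garden: 4
  tree: 4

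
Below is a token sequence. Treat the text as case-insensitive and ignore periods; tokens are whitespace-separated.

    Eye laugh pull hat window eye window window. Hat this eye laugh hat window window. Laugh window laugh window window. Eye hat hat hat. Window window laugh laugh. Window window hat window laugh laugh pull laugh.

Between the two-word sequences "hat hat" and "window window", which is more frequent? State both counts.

"hat hat": 2 occurrences
"window window": 5 occurrences

"window window" (5 vs 2)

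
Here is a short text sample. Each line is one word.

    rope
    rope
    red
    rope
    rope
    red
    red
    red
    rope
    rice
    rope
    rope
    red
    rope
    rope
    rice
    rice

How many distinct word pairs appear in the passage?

7

17 tokens → 16 bigram windows in total.
Repeated bigrams (each contributes count−1 duplicates):
  rope rope: 4
  red rope: 3
  rope red: 3
  red red: 2
  rope rice: 2
9 duplicate windows → 16 − 9 = 7 distinct.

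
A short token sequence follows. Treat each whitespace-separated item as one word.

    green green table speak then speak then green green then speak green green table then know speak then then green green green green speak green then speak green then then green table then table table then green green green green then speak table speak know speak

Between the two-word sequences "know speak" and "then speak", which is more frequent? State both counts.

"know speak": 2 occurrences
"then speak": 4 occurrences

"then speak" (4 vs 2)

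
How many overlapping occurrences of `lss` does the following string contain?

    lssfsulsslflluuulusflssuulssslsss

5

Sliding a length-3 window over the 33 characters (31 positions):
  position 1–3: lss
  position 7–9: lss
  position 21–23: lss
  position 26–28: lss
  position 30–32: lss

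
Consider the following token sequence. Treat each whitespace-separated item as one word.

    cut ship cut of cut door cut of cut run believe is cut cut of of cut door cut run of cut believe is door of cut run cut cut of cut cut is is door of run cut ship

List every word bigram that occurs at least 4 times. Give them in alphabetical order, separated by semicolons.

Bigram counts meeting the condition (at least 4 times):
  cut of: 4
  of cut: 6

cut of; of cut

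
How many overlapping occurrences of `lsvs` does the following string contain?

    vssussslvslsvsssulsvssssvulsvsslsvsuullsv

Sliding a length-4 window over the 41 characters (38 positions):
  position 11–14: lsvs
  position 18–21: lsvs
  position 27–30: lsvs
  position 32–35: lsvs

4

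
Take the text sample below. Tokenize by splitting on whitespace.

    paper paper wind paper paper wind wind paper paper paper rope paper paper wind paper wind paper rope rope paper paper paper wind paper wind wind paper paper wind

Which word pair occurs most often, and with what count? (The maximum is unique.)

Bigram frequencies (highest first):
  paper paper: 8
  paper wind: 7
  wind paper: 6
  wind wind: 2
  paper rope: 2
  rope paper: 2
  … (1 more, each ≤ 1)

"paper paper", 8 times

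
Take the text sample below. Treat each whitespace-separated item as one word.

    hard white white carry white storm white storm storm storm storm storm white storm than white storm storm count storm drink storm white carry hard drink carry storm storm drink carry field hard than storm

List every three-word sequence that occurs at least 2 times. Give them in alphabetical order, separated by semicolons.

storm storm storm; storm white storm; white storm storm

Trigram counts meeting the condition (at least 2 times):
  storm storm storm: 3
  storm white storm: 2
  white storm storm: 2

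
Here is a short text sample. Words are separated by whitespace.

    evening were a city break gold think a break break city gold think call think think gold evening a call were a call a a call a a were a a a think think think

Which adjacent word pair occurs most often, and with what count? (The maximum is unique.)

"a a", 4 times

Bigram frequencies (highest first):
  a a: 4
  were a: 3
  think think: 3
  a call: 3
  gold think: 2
  call a: 2
  … (17 more, each ≤ 1)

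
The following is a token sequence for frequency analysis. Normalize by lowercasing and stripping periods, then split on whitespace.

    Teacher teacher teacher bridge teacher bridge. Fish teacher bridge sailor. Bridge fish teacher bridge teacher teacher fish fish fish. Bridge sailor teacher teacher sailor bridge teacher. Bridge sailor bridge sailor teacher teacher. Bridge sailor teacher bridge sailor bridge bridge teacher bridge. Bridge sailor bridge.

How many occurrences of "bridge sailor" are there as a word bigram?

Scanning the 43 overlapping bigram windows for "bridge sailor":
  position 9–10: bridge sailor
  position 20–21: bridge sailor
  position 27–28: bridge sailor
  position 29–30: bridge sailor
  position 33–34: bridge sailor
  position 36–37: bridge sailor
  position 42–43: bridge sailor

7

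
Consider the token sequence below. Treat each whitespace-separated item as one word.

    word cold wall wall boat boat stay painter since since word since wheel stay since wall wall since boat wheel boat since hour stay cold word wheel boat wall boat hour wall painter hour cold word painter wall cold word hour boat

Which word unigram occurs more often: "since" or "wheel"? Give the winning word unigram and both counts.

"since": 6 occurrences
"wheel": 3 occurrences

"since" (6 vs 3)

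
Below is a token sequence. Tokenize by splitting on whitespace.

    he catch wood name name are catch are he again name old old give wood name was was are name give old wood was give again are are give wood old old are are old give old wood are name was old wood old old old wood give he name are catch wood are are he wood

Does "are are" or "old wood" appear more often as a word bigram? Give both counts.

"old wood" (4 vs 3)

"are are": 3 occurrences
"old wood": 4 occurrences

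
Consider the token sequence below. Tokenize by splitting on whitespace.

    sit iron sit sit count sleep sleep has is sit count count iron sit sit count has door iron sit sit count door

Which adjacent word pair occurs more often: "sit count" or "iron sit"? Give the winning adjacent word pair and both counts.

"sit count" (4 vs 3)

"sit count": 4 occurrences
"iron sit": 3 occurrences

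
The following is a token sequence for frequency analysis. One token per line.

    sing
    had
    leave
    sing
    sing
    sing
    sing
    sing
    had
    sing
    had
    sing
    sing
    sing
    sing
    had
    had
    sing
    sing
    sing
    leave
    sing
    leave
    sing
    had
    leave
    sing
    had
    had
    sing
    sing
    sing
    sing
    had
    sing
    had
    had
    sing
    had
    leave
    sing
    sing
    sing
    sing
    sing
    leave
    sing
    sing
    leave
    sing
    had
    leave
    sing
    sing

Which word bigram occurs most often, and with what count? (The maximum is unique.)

Bigram frequencies (highest first):
  sing sing: 18
  sing had: 10
  leave sing: 8
  had sing: 6
  had leave: 4
  sing leave: 4
  … (1 more, each ≤ 3)

"sing sing", 18 times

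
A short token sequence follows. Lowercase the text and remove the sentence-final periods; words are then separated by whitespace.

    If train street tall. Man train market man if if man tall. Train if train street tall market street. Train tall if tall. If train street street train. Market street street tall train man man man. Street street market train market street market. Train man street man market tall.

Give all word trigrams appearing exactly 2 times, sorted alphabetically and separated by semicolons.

Trigram counts meeting the condition (exactly 2 times):
  street market train: 2
  train market street: 2
  train street tall: 2

street market train; train market street; train street tall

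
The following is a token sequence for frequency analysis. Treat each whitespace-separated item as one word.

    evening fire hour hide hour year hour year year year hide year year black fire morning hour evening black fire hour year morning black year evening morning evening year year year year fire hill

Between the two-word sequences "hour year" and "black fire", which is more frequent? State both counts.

"hour year" (3 vs 2)

"hour year": 3 occurrences
"black fire": 2 occurrences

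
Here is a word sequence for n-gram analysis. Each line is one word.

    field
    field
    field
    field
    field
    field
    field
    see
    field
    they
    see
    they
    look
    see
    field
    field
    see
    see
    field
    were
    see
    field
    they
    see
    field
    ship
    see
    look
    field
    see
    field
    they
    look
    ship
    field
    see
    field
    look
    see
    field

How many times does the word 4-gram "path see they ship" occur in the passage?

0

Scanning the 37 overlapping 4-gram windows for "path see they ship":
  (none found)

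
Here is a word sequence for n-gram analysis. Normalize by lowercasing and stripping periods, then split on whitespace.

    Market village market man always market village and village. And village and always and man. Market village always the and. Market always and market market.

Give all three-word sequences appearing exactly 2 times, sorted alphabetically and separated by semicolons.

and village and; village and village

Trigram counts meeting the condition (exactly 2 times):
  and village and: 2
  village and village: 2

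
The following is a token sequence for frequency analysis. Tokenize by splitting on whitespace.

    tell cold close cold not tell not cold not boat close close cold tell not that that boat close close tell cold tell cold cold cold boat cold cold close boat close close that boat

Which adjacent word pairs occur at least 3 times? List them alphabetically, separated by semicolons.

Bigram counts meeting the condition (at least 3 times):
  boat close: 3
  close close: 3
  cold cold: 3
  tell cold: 3

boat close; close close; cold cold; tell cold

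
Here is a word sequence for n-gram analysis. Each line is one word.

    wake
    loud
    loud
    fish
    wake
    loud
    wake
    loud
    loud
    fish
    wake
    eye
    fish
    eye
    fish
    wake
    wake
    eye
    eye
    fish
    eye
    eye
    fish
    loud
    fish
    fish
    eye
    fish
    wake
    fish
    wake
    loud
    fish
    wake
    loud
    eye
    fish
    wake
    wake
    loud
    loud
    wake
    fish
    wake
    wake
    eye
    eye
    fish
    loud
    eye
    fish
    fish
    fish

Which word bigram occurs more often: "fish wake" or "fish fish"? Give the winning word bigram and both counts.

"fish wake" (8 vs 3)

"fish wake": 8 occurrences
"fish fish": 3 occurrences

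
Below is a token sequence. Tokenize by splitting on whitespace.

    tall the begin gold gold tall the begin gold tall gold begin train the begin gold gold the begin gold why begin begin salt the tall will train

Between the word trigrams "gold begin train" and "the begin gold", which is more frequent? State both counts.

"the begin gold" (4 vs 1)

"gold begin train": 1 occurrence
"the begin gold": 4 occurrences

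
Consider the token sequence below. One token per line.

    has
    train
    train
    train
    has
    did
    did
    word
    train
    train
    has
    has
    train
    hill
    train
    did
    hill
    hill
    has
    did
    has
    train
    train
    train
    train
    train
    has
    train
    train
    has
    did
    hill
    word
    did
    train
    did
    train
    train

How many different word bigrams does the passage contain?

38 tokens → 37 bigram windows in total.
Repeated bigrams (each contributes count−1 duplicates):
  train train: 9
  has train: 4
  train has: 4
  has did: 3
  did hill: 2
  did train: 2
  train did: 2
19 duplicate windows → 37 − 19 = 18 distinct.

18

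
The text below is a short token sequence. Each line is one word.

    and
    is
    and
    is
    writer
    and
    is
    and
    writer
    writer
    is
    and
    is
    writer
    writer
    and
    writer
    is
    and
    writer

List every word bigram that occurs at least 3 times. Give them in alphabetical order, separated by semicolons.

and is; and writer; is and

Bigram counts meeting the condition (at least 3 times):
  and is: 4
  and writer: 3
  is and: 4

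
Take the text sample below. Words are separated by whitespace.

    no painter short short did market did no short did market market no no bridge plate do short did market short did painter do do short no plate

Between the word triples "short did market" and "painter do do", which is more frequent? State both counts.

"short did market": 3 occurrences
"painter do do": 1 occurrence

"short did market" (3 vs 1)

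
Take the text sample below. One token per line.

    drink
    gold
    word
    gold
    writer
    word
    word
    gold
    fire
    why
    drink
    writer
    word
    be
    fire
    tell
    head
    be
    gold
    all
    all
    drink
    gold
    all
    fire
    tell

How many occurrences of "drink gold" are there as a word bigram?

2

Scanning the 25 overlapping bigram windows for "drink gold":
  position 1–2: drink gold
  position 22–23: drink gold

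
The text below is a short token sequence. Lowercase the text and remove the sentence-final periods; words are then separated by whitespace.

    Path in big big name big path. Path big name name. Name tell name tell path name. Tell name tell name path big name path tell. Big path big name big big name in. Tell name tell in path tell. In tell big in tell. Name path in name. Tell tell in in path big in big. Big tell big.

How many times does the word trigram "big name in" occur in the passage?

1

Scanning the 58 overlapping trigram windows for "big name in":
  position 32–34: big name in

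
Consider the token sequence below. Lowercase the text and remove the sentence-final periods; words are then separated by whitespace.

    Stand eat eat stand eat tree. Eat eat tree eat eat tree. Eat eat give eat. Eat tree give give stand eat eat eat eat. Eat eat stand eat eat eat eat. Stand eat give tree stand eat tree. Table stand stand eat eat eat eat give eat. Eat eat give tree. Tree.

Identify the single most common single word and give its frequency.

Unigram frequencies (highest first):
  eat: 30
  stand: 8
  tree: 8
  give: 6
  table: 1

"eat", 30 times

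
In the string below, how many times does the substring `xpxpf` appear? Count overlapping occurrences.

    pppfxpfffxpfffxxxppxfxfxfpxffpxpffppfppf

0

Sliding a length-5 window over the 40 characters (36 positions):
  (no match at any position)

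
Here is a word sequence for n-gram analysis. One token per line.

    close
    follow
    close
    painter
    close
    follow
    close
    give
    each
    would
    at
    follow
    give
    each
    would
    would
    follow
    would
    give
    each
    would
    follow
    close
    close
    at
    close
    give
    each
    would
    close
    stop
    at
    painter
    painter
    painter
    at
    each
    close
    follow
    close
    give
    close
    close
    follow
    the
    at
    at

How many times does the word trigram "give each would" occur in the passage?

Scanning the 45 overlapping trigram windows for "give each would":
  position 8–10: give each would
  position 13–15: give each would
  position 19–21: give each would
  position 27–29: give each would

4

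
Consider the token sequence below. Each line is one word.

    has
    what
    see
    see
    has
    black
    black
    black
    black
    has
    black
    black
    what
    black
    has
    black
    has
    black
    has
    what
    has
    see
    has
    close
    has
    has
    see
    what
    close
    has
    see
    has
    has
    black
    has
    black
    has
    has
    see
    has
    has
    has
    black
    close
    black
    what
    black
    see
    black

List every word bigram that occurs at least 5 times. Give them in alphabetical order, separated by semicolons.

Bigram counts meeting the condition (at least 5 times):
  black has: 6
  has black: 7
  has has: 5

black has; has black; has has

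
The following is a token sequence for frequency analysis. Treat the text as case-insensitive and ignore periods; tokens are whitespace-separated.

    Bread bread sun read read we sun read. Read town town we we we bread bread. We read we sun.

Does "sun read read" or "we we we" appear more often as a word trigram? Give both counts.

"sun read read": 2 occurrences
"we we we": 1 occurrence

"sun read read" (2 vs 1)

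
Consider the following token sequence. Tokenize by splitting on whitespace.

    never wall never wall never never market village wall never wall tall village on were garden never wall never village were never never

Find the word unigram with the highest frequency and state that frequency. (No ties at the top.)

Unigram frequencies (highest first):
  never: 9
  wall: 5
  village: 3
  were: 2
  market: 1
  tall: 1
  … (2 more, each ≤ 1)

"never", 9 times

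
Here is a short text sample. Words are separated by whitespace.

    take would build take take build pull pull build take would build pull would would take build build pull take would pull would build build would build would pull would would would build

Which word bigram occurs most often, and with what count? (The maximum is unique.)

Bigram frequencies (highest first):
  would build: 5
  take would: 3
  build pull: 3
  pull would: 3
  would would: 3
  build take: 2
  … (9 more, each ≤ 2)

"would build", 5 times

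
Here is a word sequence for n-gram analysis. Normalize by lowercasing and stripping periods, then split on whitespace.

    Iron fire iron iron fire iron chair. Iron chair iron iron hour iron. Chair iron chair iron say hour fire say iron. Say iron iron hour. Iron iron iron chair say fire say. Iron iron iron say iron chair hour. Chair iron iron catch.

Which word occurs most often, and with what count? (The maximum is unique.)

"iron", 22 times

Unigram frequencies (highest first):
  iron: 22
  chair: 7
  say: 6
  fire: 4
  hour: 4
  catch: 1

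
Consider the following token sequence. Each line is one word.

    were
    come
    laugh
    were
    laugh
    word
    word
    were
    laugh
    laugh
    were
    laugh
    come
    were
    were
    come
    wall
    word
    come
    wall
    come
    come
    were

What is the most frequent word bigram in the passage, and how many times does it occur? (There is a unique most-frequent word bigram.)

"were laugh", 3 times

Bigram frequencies (highest first):
  were laugh: 3
  were come: 2
  laugh were: 2
  come were: 2
  come wall: 2
  come laugh: 1
  … (10 more, each ≤ 1)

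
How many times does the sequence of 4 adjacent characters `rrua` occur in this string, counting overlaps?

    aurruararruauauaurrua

Sliding a length-4 window over the 21 characters (18 positions):
  position 3–6: rrua
  position 9–12: rrua
  position 18–21: rrua

3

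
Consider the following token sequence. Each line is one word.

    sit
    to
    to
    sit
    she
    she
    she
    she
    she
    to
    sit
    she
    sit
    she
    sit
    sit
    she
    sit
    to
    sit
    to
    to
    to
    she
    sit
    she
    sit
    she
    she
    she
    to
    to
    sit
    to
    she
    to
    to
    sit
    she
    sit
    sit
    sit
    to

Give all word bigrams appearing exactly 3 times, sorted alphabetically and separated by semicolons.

she to; sit sit

Bigram counts meeting the condition (exactly 3 times):
  she to: 3
  sit sit: 3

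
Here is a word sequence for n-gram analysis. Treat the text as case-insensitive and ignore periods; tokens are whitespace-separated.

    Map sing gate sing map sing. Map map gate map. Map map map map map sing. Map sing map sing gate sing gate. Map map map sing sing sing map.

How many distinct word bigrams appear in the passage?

8

30 tokens → 29 bigram windows in total.
Repeated bigrams (each contributes count−1 duplicates):
  map map: 8
  map sing: 6
  sing map: 5
  sing gate: 3
  gate map: 2
  gate sing: 2
  sing sing: 2
21 duplicate windows → 29 − 21 = 8 distinct.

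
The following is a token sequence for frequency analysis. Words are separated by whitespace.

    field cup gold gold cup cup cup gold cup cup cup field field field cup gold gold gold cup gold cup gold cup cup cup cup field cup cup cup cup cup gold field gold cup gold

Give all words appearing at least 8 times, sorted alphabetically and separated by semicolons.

Unigram counts meeting the condition (at least 8 times):
  cup: 20
  gold: 11

cup; gold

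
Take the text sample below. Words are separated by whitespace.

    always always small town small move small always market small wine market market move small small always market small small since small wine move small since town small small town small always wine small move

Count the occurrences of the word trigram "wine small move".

1

Scanning the 33 overlapping trigram windows for "wine small move":
  position 33–35: wine small move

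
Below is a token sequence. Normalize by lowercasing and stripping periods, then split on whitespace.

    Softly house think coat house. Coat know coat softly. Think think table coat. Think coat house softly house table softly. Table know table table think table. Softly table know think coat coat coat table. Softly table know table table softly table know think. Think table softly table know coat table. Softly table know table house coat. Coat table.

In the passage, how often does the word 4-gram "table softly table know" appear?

Scanning the 55 overlapping 4-gram windows for "table softly table know":
  position 19–22: table softly table know
  position 26–29: table softly table know
  position 34–37: table softly table know
  position 39–42: table softly table know
  position 45–48: table softly table know
  position 50–53: table softly table know

6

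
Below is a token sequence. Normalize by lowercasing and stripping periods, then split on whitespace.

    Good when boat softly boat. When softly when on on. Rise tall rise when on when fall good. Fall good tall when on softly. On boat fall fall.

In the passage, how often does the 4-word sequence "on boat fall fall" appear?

1

Scanning the 25 overlapping 4-gram windows for "on boat fall fall":
  position 25–28: on boat fall fall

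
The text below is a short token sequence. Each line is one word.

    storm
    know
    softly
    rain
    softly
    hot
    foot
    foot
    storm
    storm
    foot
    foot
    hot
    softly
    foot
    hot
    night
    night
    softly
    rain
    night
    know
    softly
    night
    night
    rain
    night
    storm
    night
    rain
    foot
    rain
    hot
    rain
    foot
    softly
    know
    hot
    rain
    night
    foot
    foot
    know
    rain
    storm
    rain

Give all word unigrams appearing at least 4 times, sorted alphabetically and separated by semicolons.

Unigram counts meeting the condition (at least 4 times):
  foot: 9
  hot: 5
  know: 4
  night: 8
  rain: 9
  softly: 6
  storm: 5

foot; hot; know; night; rain; softly; storm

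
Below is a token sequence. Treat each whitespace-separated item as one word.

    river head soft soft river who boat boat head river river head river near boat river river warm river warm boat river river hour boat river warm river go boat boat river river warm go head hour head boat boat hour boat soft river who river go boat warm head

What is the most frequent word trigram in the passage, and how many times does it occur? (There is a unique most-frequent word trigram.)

"boat river river", 3 times

Trigram frequencies (highest first):
  boat river river: 3
  soft river who: 2
  river river warm: 2
  river warm river: 2
  river go boat: 2
  river head soft: 1
  … (36 more, each ≤ 1)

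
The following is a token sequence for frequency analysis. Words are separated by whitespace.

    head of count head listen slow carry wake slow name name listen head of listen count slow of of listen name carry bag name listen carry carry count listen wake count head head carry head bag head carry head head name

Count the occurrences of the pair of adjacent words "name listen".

Scanning the 40 overlapping bigram windows for "name listen":
  position 11–12: name listen
  position 24–25: name listen

2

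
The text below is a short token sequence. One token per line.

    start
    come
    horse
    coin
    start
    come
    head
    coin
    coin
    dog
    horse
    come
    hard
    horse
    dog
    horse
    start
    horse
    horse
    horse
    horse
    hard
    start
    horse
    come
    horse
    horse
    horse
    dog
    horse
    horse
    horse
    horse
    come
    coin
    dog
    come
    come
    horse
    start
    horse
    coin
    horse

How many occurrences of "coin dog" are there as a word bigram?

2

Scanning the 42 overlapping bigram windows for "coin dog":
  position 9–10: coin dog
  position 35–36: coin dog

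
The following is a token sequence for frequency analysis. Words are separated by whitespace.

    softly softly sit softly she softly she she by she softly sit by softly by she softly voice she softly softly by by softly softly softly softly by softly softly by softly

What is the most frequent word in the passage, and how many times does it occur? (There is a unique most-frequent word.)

Unigram frequencies (highest first):
  softly: 16
  by: 7
  she: 6
  sit: 2
  voice: 1

"softly", 16 times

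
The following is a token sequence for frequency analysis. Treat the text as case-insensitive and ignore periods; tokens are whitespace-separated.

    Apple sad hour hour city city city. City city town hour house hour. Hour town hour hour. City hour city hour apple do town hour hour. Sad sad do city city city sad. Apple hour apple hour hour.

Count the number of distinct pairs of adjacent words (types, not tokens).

21

38 tokens → 37 bigram windows in total.
Repeated bigrams (each contributes count−1 duplicates):
  city city: 6
  hour hour: 5
  hour city: 3
  town hour: 3
  apple hour: 2
  city hour: 2
  hour apple: 2
16 duplicate windows → 37 − 16 = 21 distinct.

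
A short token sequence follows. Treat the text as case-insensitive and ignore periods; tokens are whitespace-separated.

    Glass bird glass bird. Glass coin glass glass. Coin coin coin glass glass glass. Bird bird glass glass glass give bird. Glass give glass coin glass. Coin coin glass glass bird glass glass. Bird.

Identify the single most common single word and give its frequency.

Unigram frequencies (highest first):
  glass: 18
  bird: 7
  coin: 7
  give: 2

"glass", 18 times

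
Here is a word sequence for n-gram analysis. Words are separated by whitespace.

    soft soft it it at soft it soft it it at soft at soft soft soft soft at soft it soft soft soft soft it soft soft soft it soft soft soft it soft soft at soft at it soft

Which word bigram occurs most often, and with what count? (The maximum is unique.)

Bigram frequencies (highest first):
  soft soft: 12
  soft it: 7
  it soft: 6
  at soft: 5
  soft at: 4
  it it: 2
  … (2 more, each ≤ 2)

"soft soft", 12 times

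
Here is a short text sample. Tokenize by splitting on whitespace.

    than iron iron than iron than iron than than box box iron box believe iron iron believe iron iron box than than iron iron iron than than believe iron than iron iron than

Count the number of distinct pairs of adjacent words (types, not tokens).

13

33 tokens → 32 bigram windows in total.
Repeated bigrams (each contributes count−1 duplicates):
  iron iron: 6
  iron than: 6
  than iron: 5
  believe iron: 3
  than than: 3
  iron box: 2
19 duplicate windows → 32 − 19 = 13 distinct.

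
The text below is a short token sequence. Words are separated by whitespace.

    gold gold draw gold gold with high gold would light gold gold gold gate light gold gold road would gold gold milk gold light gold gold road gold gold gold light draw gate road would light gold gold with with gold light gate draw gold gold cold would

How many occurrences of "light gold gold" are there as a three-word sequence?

Scanning the 46 overlapping trigram windows for "light gold gold":
  position 10–12: light gold gold
  position 15–17: light gold gold
  position 24–26: light gold gold
  position 36–38: light gold gold

4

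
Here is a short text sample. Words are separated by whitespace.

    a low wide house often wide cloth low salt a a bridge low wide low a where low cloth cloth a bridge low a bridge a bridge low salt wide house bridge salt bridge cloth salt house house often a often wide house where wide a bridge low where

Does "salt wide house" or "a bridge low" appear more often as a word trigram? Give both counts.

"salt wide house": 1 occurrence
"a bridge low": 4 occurrences

"a bridge low" (4 vs 1)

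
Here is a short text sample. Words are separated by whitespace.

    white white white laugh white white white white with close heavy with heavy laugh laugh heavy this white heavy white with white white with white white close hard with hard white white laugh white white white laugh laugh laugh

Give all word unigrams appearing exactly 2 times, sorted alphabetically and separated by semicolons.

Unigram counts meeting the condition (exactly 2 times):
  close: 2
  hard: 2

close; hard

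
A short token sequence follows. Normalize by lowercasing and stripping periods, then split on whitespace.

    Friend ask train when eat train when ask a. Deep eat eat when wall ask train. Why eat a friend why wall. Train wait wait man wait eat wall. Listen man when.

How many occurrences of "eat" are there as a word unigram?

Scanning the 32 tokens for "eat":
  position 5: eat
  position 11: eat
  position 12: eat
  position 18: eat
  position 28: eat

5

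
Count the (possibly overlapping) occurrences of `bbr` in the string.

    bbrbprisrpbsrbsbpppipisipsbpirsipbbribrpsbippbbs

Sliding a length-3 window over the 48 characters (46 positions):
  position 1–3: bbr
  position 34–36: bbr

2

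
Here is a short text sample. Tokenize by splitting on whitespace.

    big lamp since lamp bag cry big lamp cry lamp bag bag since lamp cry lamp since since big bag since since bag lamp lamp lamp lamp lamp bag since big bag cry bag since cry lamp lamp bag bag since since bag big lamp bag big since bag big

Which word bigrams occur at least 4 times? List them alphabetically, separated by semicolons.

Bigram counts meeting the condition (at least 4 times):
  bag since: 5
  lamp bag: 5
  lamp lamp: 5

bag since; lamp bag; lamp lamp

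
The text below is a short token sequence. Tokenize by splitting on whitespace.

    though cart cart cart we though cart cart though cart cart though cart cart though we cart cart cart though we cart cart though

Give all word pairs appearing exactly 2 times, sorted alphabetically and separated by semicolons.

Bigram counts meeting the condition (exactly 2 times):
  though we: 2
  we cart: 2

though we; we cart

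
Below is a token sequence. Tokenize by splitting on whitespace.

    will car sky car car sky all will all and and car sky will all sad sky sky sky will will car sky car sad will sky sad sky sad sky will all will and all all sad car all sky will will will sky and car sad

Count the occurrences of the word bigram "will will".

Scanning the 47 overlapping bigram windows for "will will":
  position 20–21: will will
  position 42–43: will will
  position 43–44: will will

3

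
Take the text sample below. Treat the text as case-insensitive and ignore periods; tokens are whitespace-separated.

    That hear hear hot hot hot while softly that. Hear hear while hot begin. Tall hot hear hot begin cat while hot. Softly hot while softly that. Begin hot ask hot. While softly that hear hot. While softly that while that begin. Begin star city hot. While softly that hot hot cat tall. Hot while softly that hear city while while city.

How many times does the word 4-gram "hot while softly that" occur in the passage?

Scanning the 59 overlapping 4-gram windows for "hot while softly that":
  position 6–9: hot while softly that
  position 24–27: hot while softly that
  position 31–34: hot while softly that
  position 36–39: hot while softly that
  position 46–49: hot while softly that
  position 54–57: hot while softly that

6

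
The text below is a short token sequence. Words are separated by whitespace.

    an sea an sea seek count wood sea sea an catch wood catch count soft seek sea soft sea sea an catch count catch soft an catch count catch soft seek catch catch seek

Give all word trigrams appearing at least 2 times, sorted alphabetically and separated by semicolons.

Trigram counts meeting the condition (at least 2 times):
  an catch count: 2
  catch count catch: 2
  count catch soft: 2
  sea an catch: 2
  sea sea an: 2

an catch count; catch count catch; count catch soft; sea an catch; sea sea an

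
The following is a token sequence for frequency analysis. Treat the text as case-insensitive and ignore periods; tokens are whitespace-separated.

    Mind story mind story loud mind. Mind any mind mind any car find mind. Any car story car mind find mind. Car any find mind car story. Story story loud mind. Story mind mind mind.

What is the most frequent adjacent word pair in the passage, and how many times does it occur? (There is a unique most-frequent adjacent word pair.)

Bigram frequencies (highest first):
  mind mind: 4
  mind story: 3
  mind any: 3
  find mind: 3
  story mind: 2
  story loud: 2
  … (12 more, each ≤ 2)

"mind mind", 4 times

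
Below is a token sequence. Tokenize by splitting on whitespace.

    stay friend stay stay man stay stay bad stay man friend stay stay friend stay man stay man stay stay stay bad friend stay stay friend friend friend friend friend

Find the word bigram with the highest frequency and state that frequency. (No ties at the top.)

Bigram frequencies (highest first):
  stay stay: 6
  friend stay: 4
  stay man: 4
  friend friend: 4
  stay friend: 3
  man stay: 3
  … (4 more, each ≤ 2)

"stay stay", 6 times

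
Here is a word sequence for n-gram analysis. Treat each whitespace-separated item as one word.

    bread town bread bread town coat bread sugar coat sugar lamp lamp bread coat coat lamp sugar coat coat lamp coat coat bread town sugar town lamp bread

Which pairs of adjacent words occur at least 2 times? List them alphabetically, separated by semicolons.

Bigram counts meeting the condition (at least 2 times):
  bread town: 3
  coat bread: 2
  coat coat: 3
  coat lamp: 2
  lamp bread: 2
  sugar coat: 2

bread town; coat bread; coat coat; coat lamp; lamp bread; sugar coat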